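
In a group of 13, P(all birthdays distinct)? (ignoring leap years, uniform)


P(all different) = Π(365-i)/365 for i=0..12
= (365/365)×(364/365)×...×(353/365)
= 0.805590

P ≈ 0.8056 ≈ 80.56%


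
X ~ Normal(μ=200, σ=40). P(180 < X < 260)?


z₁=(180-200)/40=-0.5, z₂=(260-200)/40=1.5
P = Φ(1.5) - Φ(-0.5) = 0.933193 - 0.308538 = 0.624655 ≈ 0.6247

P(180 < X < 260) ≈ 0.6247


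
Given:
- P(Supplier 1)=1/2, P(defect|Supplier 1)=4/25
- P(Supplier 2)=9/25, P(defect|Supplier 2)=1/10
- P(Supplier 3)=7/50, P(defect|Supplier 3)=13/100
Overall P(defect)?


P(B) = Σ P(B|Aᵢ)×P(Aᵢ)
  4/25×1/2 = 2/25
  1/10×9/25 = 9/250
  13/100×7/50 = 91/5000
Sum = 671/5000

P(defect) = 671/5000 ≈ 13.42%


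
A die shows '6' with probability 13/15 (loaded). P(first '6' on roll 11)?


Geometric: P(X=11) = (1-p)^(k-1)×p = (2/15)^10×13/15 = 13312/8649755859375

P(X=11) = 13312/8649755859375 ≈ 0.00%


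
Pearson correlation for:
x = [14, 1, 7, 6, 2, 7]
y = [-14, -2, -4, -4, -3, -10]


n=6, Σx=37, Σy=-37, Σxy=-326, Σx²=335, Σy²=341
r = (6×(-326) - 37×(-37))/√((6×335 - 37²)(6×341 - (-37)²))
= -587/√(641×677) = -587/√433957 ≈ -587/658.7541 ≈ -0.8911

r ≈ -0.8911


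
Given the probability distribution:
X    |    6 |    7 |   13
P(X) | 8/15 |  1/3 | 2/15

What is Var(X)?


E[X] = 109/15
E[X²] = 871/15
Var(X) = E[X²] - (E[X])² = 871/15 - 11881/225 = 1184/225

Var(X) = 1184/225 ≈ 5.2622


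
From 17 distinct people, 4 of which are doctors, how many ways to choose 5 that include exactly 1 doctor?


Choose 1 of the 4 doctors and 4 of the other 13 people:
C(4,1)×C(13,4) = 4×715 = 2860

2860


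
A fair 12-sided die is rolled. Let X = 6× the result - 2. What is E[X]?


E[die] = (1+12)/2 = 13/2
E[X] = 6×13/2 - 2 = 37

E[X] = 37


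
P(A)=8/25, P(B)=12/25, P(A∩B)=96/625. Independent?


P(A)×P(B) = 96/625
P(A∩B) = 96/625
Equal ✓ → Independent

Yes, independent


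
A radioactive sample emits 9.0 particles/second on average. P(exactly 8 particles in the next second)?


Poisson(λ=9.0): P(X=8) = e^(-λ)×λ^k/k!
= e^(-9.0) × 9.0^8 / 8!
≈ 0.0001234098041 × 43046721 / 40320 ≈ 0.131756

P(X=8) ≈ 0.131756 ≈ 13.18%


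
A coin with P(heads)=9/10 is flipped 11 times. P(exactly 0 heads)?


Binomial: P(X=0) = C(11,0)×p^0×(1-p)^11
= 1 × 1 × 1/100000000000 = 1/100000000000

P(X=0) = 1/100000000000 ≈ 0.00%


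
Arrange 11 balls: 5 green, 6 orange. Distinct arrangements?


11!/(5!×6!) = 462

462


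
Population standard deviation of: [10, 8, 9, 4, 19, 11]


Mean = 61/6
  (10-61/6)²=1/36
  (8-61/6)²=169/36
  (9-61/6)²=49/36
  (4-61/6)²=1369/36
  (19-61/6)²=2809/36
  (11-61/6)²=25/36
Σ(x-μ)² = 737/6
σ² = (737/6)/6 = 737/36

σ = √(737/36) ≈ 4.5246


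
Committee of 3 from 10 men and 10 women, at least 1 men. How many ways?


Count by #men:
  1M,2W: C(10,1)×C(10,2)=450
  2M,1W: C(10,2)×C(10,1)=450
  3M,0W: C(10,3)×C(10,0)=120
Total = 1020

1020


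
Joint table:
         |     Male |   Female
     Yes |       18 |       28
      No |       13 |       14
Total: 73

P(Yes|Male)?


P(Yes|Male) = 18/(18+13) = 18/31

P = 18/31 ≈ 58.06%


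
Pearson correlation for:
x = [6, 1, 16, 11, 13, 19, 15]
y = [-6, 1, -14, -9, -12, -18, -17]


n=7, Σx=81, Σy=-75, Σxy=-1111, Σx²=1169, Σy²=1071
r = (7×(-1111) - 81×(-75))/√((7×1169 - 81²)(7×1071 - (-75)²))
= -1702/√(1622×1872) = -1702/√3036384 ≈ -1702/1742.5223 ≈ -0.9767

r ≈ -0.9767


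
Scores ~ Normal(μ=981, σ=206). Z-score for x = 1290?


z = (x - μ)/σ = (1290 - 981)/206 = 1.5

z = 1.5


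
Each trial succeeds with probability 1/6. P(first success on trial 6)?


Geometric: P(X=6) = (1-p)^(k-1)×p = (5/6)^5×1/6 = 3125/46656

P(X=6) = 3125/46656 ≈ 6.70%


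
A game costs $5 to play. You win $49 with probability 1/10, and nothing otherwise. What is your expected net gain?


E[gain] = (49-5)×1/10 + (-5)×9/10
= 22/5 - 9/2 = -1/10

Expected net gain = $-1/10 ≈ $-0.10


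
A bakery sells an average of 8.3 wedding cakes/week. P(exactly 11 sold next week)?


Poisson(λ=8.3): P(X=11) = e^(-λ)×λ^k/k!
= e^(-8.3) × 8.3^11 / 11!
≈ 0.0002485168271 × 12878314185.4 / 39916800 ≈ 0.080179

P(X=11) ≈ 0.080179 ≈ 8.02%


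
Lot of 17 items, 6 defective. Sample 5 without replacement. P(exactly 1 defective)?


Hypergeometric: C(6,1)×C(11,4)/C(17,5)
= 6×330/6188 = 495/1547

P(X=1) = 495/1547 ≈ 32.00%


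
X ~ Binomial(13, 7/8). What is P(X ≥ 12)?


P(X ≥ 12) = Σ P(X=i) for i=12..13
P(X=12) = 179936733613/549755813888
P(X=13) = 96889010407/549755813888
Sum = 69206436005/137438953472

P(X ≥ 12) = 69206436005/137438953472 ≈ 50.35%


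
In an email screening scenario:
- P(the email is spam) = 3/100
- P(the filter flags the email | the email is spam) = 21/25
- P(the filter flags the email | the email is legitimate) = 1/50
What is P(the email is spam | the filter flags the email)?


Using Bayes' theorem:
P(A|B) = P(B|A)·P(A) / P(B)

P(the filter flags the email) = 21/25 × 3/100 + 1/50 × 97/100
= 63/2500 + 97/5000 = 223/5000

P(the email is spam|the filter flags the email) = (63/2500) / (223/5000) = 126/223

P(the email is spam|the filter flags the email) = 126/223 ≈ 56.50%


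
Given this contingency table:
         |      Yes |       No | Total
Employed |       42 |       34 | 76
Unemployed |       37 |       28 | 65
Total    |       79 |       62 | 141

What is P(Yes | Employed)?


P(Yes | Employed) = 42/(42+34) = 42/76 = 21/38

P(Yes|Employed) = 21/38 ≈ 55.26%


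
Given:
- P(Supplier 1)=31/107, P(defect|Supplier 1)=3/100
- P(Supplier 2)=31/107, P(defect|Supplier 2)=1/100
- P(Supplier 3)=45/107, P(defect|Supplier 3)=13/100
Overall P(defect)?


P(B) = Σ P(B|Aᵢ)×P(Aᵢ)
  3/100×31/107 = 93/10700
  1/100×31/107 = 31/10700
  13/100×45/107 = 117/2140
Sum = 709/10700

P(defect) = 709/10700 ≈ 6.63%


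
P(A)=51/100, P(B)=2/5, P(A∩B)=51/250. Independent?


P(A)×P(B) = 51/250
P(A∩B) = 51/250
Equal ✓ → Independent

Yes, independent


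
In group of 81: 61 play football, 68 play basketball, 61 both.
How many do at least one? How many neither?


|A∪B| = 61+68-61 = 68
Neither = 81-68 = 13

At least one: 68; Neither: 13


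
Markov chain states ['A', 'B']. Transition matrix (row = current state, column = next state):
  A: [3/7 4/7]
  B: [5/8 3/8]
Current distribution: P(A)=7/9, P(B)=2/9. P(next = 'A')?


P(next=A) = Σᵢ P(now=i)×P(i→A)
= 7/9×3/7 + 2/9×5/8
= 1/3 + 5/36 = 17/36

P = 17/36 ≈ 0.4722


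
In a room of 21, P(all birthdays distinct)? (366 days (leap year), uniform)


P(all different) = Π(366-i)/366 for i=0..20
= (366/366)×(365/366)×...×(346/366)
= 0.557221

P ≈ 0.5572 ≈ 55.72%


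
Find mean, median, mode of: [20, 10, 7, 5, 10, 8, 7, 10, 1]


Sorted: [1, 5, 7, 7, 8, 10, 10, 10, 20]
Mean = 78/9 = 26/3
Median = 8
Freq: {20: 1, 10: 3, 7: 2, 5: 1, 8: 1, 1: 1}
Mode: [10]

Mean=26/3, Median=8, Mode=10


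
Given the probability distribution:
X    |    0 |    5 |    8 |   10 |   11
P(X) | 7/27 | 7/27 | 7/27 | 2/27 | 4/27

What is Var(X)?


E[X] = 155/27
E[X²] = 1307/27
Var(X) = E[X²] - (E[X])² = 1307/27 - 24025/729 = 11264/729

Var(X) = 11264/729 ≈ 15.4513


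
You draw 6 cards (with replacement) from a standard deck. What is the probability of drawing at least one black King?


P(not a black King) = 50/52 = 25/26
P(none in 6 draws) = (25/26)^6 = 244140625/308915776
P(≥1 black King) = 1 - 244140625/308915776 = 64775151/308915776

P = 64775151/308915776 ≈ 20.97%


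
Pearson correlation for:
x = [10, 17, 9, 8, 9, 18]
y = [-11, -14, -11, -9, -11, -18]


n=6, Σx=71, Σy=-74, Σxy=-942, Σx²=939, Σy²=964
r = (6×(-942) - 71×(-74))/√((6×939 - 71²)(6×964 - (-74)²))
= -398/√(593×308) = -398/√182644 ≈ -398/427.3687 ≈ -0.9313

r ≈ -0.9313


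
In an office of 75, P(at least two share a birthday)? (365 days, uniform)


P(all different) = Π(365-i)/365 for i=0..74
= 0.000280
P(match) = 1 - 0.000280 = 0.999720

P ≈ 0.9997 ≈ 99.97%


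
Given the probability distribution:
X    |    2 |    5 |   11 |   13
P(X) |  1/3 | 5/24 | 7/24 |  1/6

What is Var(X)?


E[X] = 85/12
E[X²] = 70
Var(X) = E[X²] - (E[X])² = 70 - 7225/144 = 2855/144

Var(X) = 2855/144 ≈ 19.8264


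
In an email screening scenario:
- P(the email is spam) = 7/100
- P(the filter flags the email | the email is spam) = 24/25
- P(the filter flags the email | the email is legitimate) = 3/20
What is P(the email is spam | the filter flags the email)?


Using Bayes' theorem:
P(A|B) = P(B|A)·P(A) / P(B)

P(the filter flags the email) = 24/25 × 7/100 + 3/20 × 93/100
= 42/625 + 279/2000 = 2067/10000

P(the email is spam|the filter flags the email) = (42/625) / (2067/10000) = 224/689

P(the email is spam|the filter flags the email) = 224/689 ≈ 32.51%


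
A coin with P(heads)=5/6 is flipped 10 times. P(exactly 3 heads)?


Binomial: P(X=3) = C(10,3)×p^3×(1-p)^7
= 120 × 125/216 × 1/279936 = 625/2519424

P(X=3) = 625/2519424 ≈ 0.02%


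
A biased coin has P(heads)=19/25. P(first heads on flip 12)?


Geometric: P(X=12) = (1-p)^(k-1)×p = (6/25)^11×19/25 = 6893144064/59604644775390625

P(X=12) = 6893144064/59604644775390625 ≈ 0.00%


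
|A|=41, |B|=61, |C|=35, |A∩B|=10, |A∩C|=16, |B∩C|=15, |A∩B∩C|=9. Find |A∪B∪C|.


|A∪B∪C| = 41+61+35-10-16-15+9 = 105

|A∪B∪C| = 105


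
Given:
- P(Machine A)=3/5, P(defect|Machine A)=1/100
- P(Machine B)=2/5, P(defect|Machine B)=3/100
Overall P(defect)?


P(B) = Σ P(B|Aᵢ)×P(Aᵢ)
  1/100×3/5 = 3/500
  3/100×2/5 = 3/250
Sum = 9/500

P(defect) = 9/500 ≈ 1.80%


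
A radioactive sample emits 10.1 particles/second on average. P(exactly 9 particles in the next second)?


Poisson(λ=10.1): P(X=9) = e^(-λ)×λ^k/k!
= e^(-10.1) × 10.1^9 / 9!
≈ 4.107955523e-05 × 1093685272.68 / 362880 ≈ 0.123810

P(X=9) ≈ 0.123810 ≈ 12.38%


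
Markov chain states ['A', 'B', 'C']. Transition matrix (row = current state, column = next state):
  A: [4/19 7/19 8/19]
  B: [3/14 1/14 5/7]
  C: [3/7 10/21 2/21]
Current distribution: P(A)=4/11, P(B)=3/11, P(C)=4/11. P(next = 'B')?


P(next=B) = Σᵢ P(now=i)×P(i→B)
= 4/11×7/19 + 3/11×1/14 + 4/11×10/21
= 28/209 + 3/154 + 40/231 = 2867/8778

P = 2867/8778 ≈ 0.3266


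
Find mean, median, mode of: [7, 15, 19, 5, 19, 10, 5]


Sorted: [5, 5, 7, 10, 15, 19, 19]
Mean = 80/7
Median = 10
Freq: {7: 1, 15: 1, 19: 2, 5: 2, 10: 1}
Mode: [5, 19]

Mean=80/7, Median=10, Mode=[5, 19]


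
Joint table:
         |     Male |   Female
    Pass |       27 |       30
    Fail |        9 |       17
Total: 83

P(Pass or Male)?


P(Pass∨Male) = P(Pass) + P(Male) - P(Pass∧Male)
= (57 + 36 - 27)/83 = 66/83

P = 66/83 ≈ 79.52%


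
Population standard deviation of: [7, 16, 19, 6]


Mean = 48/4 = 12
  (7-12)²=25
  (16-12)²=16
  (19-12)²=49
  (6-12)²=36
Σ(x-μ)² = 126
σ² = 126/4 = 63/2

σ = √(63/2) ≈ 5.6125


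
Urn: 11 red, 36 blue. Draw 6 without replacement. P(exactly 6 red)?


Hypergeometric: C(11,6)×C(36,0)/C(47,6)
= 462×1/10737573 = 2/46483

P(X=6) = 2/46483 ≈ 0.00%


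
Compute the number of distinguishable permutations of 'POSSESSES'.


Letters: 9, freq: {'P': 1, 'O': 1, 'S': 5, 'E': 2}
9!/(1!×1!×5!×2!) = 362880/240 = 1512

1512


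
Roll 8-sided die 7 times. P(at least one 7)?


P(no 7)^7 = (7/8)^7 = 823543/2097152
P(≥1) = 1 - 823543/2097152 = 1273609/2097152

P = 1273609/2097152 ≈ 60.73%


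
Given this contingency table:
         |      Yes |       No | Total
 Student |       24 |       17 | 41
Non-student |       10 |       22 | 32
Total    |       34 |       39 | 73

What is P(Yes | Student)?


P(Yes | Student) = 24/(24+17) = 24/41

P(Yes|Student) = 24/41 ≈ 58.54%


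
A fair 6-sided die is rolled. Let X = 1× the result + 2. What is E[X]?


E[die] = (1+6)/2 = 7/2
E[X] = 1×7/2 + 2 = 11/2

E[X] = 11/2


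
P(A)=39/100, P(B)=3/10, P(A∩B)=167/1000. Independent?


P(A)×P(B) = 117/1000
P(A∩B) = 167/1000
Not equal → NOT independent

No, not independent


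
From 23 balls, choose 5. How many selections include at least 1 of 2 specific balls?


Complement: C(23,5) - C(21,5) = 33649 - 20349 = 13300

13300


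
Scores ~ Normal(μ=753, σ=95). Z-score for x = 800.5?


z = (x - μ)/σ = (800.5 - 753)/95 = 0.5

z = 0.5


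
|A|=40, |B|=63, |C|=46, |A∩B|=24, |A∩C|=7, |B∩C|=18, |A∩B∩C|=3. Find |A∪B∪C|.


|A∪B∪C| = 40+63+46-24-7-18+3 = 103

|A∪B∪C| = 103


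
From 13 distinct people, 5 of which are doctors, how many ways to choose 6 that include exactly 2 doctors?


Choose 2 of the 5 doctors and 4 of the other 8 people:
C(5,2)×C(8,4) = 10×70 = 700

700


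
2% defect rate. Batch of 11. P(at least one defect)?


P(all good) = (49/50)^11 = 3909821048582988049/4882812500000000000
P(≥1 defect) = 972991451417011951/4882812500000000000

P = 972991451417011951/4882812500000000000 ≈ 19.93%


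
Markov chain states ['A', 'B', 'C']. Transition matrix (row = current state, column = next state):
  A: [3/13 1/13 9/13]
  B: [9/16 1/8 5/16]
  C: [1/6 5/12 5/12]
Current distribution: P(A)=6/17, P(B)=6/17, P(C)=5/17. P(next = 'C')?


P(next=C) = Σᵢ P(now=i)×P(i→C)
= 6/17×9/13 + 6/17×5/16 + 5/17×5/12
= 54/221 + 15/136 + 25/204 = 2531/5304

P = 2531/5304 ≈ 0.4772


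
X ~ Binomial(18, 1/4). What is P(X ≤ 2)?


P(X ≤ 2) = Σ P(X=i) for i=0..2
P(X=0) = 387420489/68719476736
P(X=1) = 1162261467/34359738368
P(X=2) = 6586148313/68719476736
Sum = 1162261467/8589934592

P(X ≤ 2) = 1162261467/8589934592 ≈ 13.53%


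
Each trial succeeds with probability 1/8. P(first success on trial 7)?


Geometric: P(X=7) = (1-p)^(k-1)×p = (7/8)^6×1/8 = 117649/2097152

P(X=7) = 117649/2097152 ≈ 5.61%


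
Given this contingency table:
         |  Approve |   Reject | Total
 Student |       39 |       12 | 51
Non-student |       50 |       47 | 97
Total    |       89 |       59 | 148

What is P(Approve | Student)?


P(Approve | Student) = 39/(39+12) = 39/51 = 13/17

P(Approve|Student) = 13/17 ≈ 76.47%


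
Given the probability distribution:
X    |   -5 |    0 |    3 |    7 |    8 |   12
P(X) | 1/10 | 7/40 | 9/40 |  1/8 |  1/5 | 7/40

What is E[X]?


E[X] = Σ x·P(X=x)
= (-5)×(1/10) + (0)×(7/40) + (3)×(9/40) + (7)×(1/8) + (8)×(1/5) + (12)×(7/40)
= 19/4

E[X] = 19/4


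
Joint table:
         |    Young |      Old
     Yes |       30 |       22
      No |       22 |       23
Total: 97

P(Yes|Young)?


P(Yes|Young) = 30/(30+22) = 30/52 = 15/26

P = 15/26 ≈ 57.69%


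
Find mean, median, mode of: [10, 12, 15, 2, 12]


Sorted: [2, 10, 12, 12, 15]
Mean = 51/5
Median = 12
Freq: {10: 1, 12: 2, 15: 1, 2: 1}
Mode: [12]

Mean=51/5, Median=12, Mode=12


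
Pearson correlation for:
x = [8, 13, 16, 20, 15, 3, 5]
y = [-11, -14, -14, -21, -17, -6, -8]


n=7, Σx=80, Σy=-91, Σxy=-1227, Σx²=1148, Σy²=1343
r = (7×(-1227) - 80×(-91))/√((7×1148 - 80²)(7×1343 - (-91)²))
= -1309/√(1636×1120) = -1309/√1832320 ≈ -1309/1353.6322 ≈ -0.9670

r ≈ -0.9670


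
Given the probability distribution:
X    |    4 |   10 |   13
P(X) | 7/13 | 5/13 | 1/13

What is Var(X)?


E[X] = 7
E[X²] = 781/13
Var(X) = E[X²] - (E[X])² = 781/13 - 49 = 144/13

Var(X) = 144/13 ≈ 11.0769


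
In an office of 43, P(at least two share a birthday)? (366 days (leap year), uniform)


P(all different) = Π(366-i)/366 for i=0..42
= 0.076637
P(match) = 1 - 0.076637 = 0.923363

P ≈ 0.9234 ≈ 92.34%


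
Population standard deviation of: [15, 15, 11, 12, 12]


Mean = 65/5 = 13
  (15-13)²=4
  (15-13)²=4
  (11-13)²=4
  (12-13)²=1
  (12-13)²=1
Σ(x-μ)² = 14
σ² = 14/5

σ = √(14/5) ≈ 1.6733


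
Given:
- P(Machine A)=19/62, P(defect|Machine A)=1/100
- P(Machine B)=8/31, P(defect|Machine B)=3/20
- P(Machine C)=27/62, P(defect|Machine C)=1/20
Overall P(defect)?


P(B) = Σ P(B|Aᵢ)×P(Aᵢ)
  1/100×19/62 = 19/6200
  3/20×8/31 = 6/155
  1/20×27/62 = 27/1240
Sum = 197/3100

P(defect) = 197/3100 ≈ 6.35%


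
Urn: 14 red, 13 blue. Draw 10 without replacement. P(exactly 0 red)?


Hypergeometric: C(14,0)×C(13,10)/C(27,10)
= 1×286/8436285 = 2/58995

P(X=0) = 2/58995 ≈ 0.00%


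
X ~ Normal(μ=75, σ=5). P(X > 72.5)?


z = (72.5-75)/5 = -0.5
P(X > 72.5) = 1 - P(Z ≤ -0.5) = 1 - 0.3085 = 0.6915

P(X > 72.5) ≈ 0.6915


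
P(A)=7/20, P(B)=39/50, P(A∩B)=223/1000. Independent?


P(A)×P(B) = 273/1000
P(A∩B) = 223/1000
Not equal → NOT independent

No, not independent


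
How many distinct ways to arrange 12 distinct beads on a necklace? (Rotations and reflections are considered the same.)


Free circular arrangements: rotations and reflections both identified.
(n-1)!/2 = 11!/2 = 39916800/2 = 19958400

19958400


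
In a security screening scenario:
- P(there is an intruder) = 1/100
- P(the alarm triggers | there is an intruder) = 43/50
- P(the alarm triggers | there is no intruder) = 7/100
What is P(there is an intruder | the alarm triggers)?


Using Bayes' theorem:
P(A|B) = P(B|A)·P(A) / P(B)

P(the alarm triggers) = 43/50 × 1/100 + 7/100 × 99/100
= 43/5000 + 693/10000 = 779/10000

P(there is an intruder|the alarm triggers) = (43/5000) / (779/10000) = 86/779

P(there is an intruder|the alarm triggers) = 86/779 ≈ 11.04%


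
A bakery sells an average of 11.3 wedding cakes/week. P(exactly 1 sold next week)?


Poisson(λ=11.3): P(X=1) = e^(-λ)×λ^k/k!
= e^(-11.3) × 11.3^1 / 1!
≈ 1.237292426e-05 × 11.3 / 1 ≈ 0.000140

P(X=1) ≈ 0.000140 ≈ 0.01%


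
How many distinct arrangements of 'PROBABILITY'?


Letters: 11, freq: {'P': 1, 'R': 1, 'O': 1, 'B': 2, 'A': 1, 'I': 2, 'L': 1, 'T': 1, 'Y': 1}
11!/(1!×1!×1!×2!×1!×2!×1!×1!×1!) = 39916800/4 = 9979200

9979200


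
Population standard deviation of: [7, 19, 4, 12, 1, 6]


Mean = 49/6
  (7-49/6)²=49/36
  (19-49/6)²=4225/36
  (4-49/6)²=625/36
  (12-49/6)²=529/36
  (1-49/6)²=1849/36
  (6-49/6)²=169/36
Σ(x-μ)² = 1241/6
σ² = (1241/6)/6 = 1241/36

σ = √(1241/36) ≈ 5.8713


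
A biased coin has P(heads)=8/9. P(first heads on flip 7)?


Geometric: P(X=7) = (1-p)^(k-1)×p = (1/9)^6×8/9 = 8/4782969

P(X=7) = 8/4782969 ≈ 0.00%


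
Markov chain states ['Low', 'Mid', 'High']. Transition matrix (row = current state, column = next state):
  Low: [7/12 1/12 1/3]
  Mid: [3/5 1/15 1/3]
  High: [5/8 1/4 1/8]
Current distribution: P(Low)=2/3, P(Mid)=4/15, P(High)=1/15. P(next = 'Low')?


P(next=Low) = Σᵢ P(now=i)×P(i→Low)
= 2/3×7/12 + 4/15×3/5 + 1/15×5/8
= 7/18 + 4/25 + 1/24 = 1063/1800

P = 1063/1800 ≈ 0.5906


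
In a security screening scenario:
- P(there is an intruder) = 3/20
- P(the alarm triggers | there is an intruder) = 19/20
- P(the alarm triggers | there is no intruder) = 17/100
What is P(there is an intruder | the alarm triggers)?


Using Bayes' theorem:
P(A|B) = P(B|A)·P(A) / P(B)

P(the alarm triggers) = 19/20 × 3/20 + 17/100 × 17/20
= 57/400 + 289/2000 = 287/1000

P(there is an intruder|the alarm triggers) = (57/400) / (287/1000) = 285/574

P(there is an intruder|the alarm triggers) = 285/574 ≈ 49.65%


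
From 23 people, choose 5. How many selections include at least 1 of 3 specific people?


Complement: C(23,5) - C(20,5) = 33649 - 15504 = 18145

18145


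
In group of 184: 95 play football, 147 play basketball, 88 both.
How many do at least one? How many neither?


|A∪B| = 95+147-88 = 154
Neither = 184-154 = 30

At least one: 154; Neither: 30


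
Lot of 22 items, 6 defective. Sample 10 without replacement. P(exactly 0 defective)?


Hypergeometric: C(6,0)×C(16,10)/C(22,10)
= 1×8008/646646 = 4/323

P(X=0) = 4/323 ≈ 1.24%


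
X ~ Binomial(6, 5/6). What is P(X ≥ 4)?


P(X ≥ 4) = Σ P(X=i) for i=4..6
P(X=4) = 3125/15552
P(X=5) = 3125/7776
P(X=6) = 15625/46656
Sum = 21875/23328

P(X ≥ 4) = 21875/23328 ≈ 93.77%


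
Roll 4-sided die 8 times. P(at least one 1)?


P(no 1)^8 = (3/4)^8 = 6561/65536
P(≥1) = 1 - 6561/65536 = 58975/65536

P = 58975/65536 ≈ 89.99%


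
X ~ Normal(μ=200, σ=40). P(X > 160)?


z = (160-200)/40 = -1.0
P(X > 160) = 1 - P(Z ≤ -1.0) = 1 - 0.1587 = 0.8413

P(X > 160) ≈ 0.8413


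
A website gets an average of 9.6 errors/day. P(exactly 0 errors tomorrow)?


Poisson(λ=9.6): P(X=0) = e^(-λ)×λ^k/k!
= e^(-9.6) × 9.6^0 / 0!
≈ 6.772873649e-05 × 1 / 1 ≈ 0.000068

P(X=0) ≈ 0.000068 ≈ 0.01%


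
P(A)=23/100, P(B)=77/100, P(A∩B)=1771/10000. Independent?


P(A)×P(B) = 1771/10000
P(A∩B) = 1771/10000
Equal ✓ → Independent

Yes, independent


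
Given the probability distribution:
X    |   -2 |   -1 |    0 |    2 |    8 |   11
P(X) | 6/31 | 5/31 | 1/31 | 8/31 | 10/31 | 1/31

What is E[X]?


E[X] = Σ x·P(X=x)
= (-2)×(6/31) + (-1)×(5/31) + (0)×(1/31) + (2)×(8/31) + (8)×(10/31) + (11)×(1/31)
= 90/31

E[X] = 90/31


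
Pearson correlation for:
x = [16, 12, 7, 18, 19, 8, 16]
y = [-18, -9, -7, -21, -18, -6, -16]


n=7, Σx=96, Σy=-95, Σxy=-1469, Σx²=1454, Σy²=1511
r = (7×(-1469) - 96×(-95))/√((7×1454 - 96²)(7×1511 - (-95)²))
= -1163/√(962×1552) = -1163/√1493024 ≈ -1163/1221.8936 ≈ -0.9518

r ≈ -0.9518


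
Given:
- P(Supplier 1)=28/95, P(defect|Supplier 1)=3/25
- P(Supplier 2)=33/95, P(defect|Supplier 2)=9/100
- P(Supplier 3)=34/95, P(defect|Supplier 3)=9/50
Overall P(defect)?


P(B) = Σ P(B|Aᵢ)×P(Aᵢ)
  3/25×28/95 = 84/2375
  9/100×33/95 = 297/9500
  9/50×34/95 = 153/2375
Sum = 249/1900

P(defect) = 249/1900 ≈ 13.11%


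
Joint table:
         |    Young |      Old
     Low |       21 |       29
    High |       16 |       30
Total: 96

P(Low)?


P(Low) = (21+29)/96 = 50/96 = 25/48

P(Low) = 25/48 ≈ 52.08%


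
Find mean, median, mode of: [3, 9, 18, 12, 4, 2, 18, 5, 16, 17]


Sorted: [2, 3, 4, 5, 9, 12, 16, 17, 18, 18]
Mean = 104/10 = 52/5
Median = 21/2
Freq: {3: 1, 9: 1, 18: 2, 12: 1, 4: 1, 2: 1, 5: 1, 16: 1, 17: 1}
Mode: [18]

Mean=52/5, Median=21/2, Mode=18


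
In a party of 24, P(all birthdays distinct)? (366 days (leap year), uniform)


P(all different) = Π(366-i)/366 for i=0..23
= (366/366)×(365/366)×...×(343/366)
= 0.462654

P ≈ 0.4627 ≈ 46.27%


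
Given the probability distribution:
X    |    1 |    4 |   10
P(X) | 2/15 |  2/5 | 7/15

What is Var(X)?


E[X] = 32/5
E[X²] = 266/5
Var(X) = E[X²] - (E[X])² = 266/5 - 1024/25 = 306/25

Var(X) = 306/25 ≈ 12.2400


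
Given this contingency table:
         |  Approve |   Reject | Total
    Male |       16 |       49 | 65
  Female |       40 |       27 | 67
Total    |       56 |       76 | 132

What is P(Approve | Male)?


P(Approve | Male) = 16/(16+49) = 16/65

P(Approve|Male) = 16/65 ≈ 24.62%


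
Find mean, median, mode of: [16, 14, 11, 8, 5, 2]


Sorted: [2, 5, 8, 11, 14, 16]
Mean = 56/6 = 28/3
Median = 19/2
Freq: {16: 1, 14: 1, 11: 1, 8: 1, 5: 1, 2: 1}
Mode: No mode

Mean=28/3, Median=19/2, Mode=No mode


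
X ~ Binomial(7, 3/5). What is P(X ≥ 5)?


P(X ≥ 5) = Σ P(X=i) for i=5..7
P(X=5) = 20412/78125
P(X=6) = 10206/78125
P(X=7) = 2187/78125
Sum = 6561/15625

P(X ≥ 5) = 6561/15625 ≈ 41.99%


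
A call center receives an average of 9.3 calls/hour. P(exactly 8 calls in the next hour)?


Poisson(λ=9.3): P(X=8) = e^(-λ)×λ^k/k!
= e^(-9.3) × 9.3^8 / 8!
≈ 9.142423148e-05 × 55958180.9665 / 40320 ≈ 0.126883

P(X=8) ≈ 0.126883 ≈ 12.69%


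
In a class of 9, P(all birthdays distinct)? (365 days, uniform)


P(all different) = Π(365-i)/365 for i=0..8
= (365/365)×(364/365)×...×(357/365)
= 0.905376

P ≈ 0.9054 ≈ 90.54%


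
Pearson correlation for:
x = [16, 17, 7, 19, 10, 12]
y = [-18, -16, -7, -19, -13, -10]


n=6, Σx=81, Σy=-83, Σxy=-1220, Σx²=1199, Σy²=1259
r = (6×(-1220) - 81×(-83))/√((6×1199 - 81²)(6×1259 - (-83)²))
= -597/√(633×665) = -597/√420945 ≈ -597/648.8027 ≈ -0.9202

r ≈ -0.9202


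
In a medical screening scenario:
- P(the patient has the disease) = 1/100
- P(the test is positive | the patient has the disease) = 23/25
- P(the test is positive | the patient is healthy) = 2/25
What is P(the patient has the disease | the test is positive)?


Using Bayes' theorem:
P(A|B) = P(B|A)·P(A) / P(B)

P(the test is positive) = 23/25 × 1/100 + 2/25 × 99/100
= 23/2500 + 99/1250 = 221/2500

P(the patient has the disease|the test is positive) = (23/2500) / (221/2500) = 23/221

P(the patient has the disease|the test is positive) = 23/221 ≈ 10.41%


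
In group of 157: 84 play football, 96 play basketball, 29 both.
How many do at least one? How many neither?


|A∪B| = 84+96-29 = 151
Neither = 157-151 = 6

At least one: 151; Neither: 6


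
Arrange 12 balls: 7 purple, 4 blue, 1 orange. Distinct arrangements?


12!/(7!×4!×1!) = 3960

3960


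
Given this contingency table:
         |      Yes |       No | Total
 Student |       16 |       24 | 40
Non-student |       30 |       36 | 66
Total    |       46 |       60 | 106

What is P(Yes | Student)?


P(Yes | Student) = 16/(16+24) = 16/40 = 2/5

P(Yes|Student) = 2/5 ≈ 40.00%


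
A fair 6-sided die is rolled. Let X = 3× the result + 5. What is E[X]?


E[die] = (1+6)/2 = 7/2
E[X] = 3×7/2 + 5 = 31/2

E[X] = 31/2


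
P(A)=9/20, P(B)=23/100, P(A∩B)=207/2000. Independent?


P(A)×P(B) = 207/2000
P(A∩B) = 207/2000
Equal ✓ → Independent

Yes, independent


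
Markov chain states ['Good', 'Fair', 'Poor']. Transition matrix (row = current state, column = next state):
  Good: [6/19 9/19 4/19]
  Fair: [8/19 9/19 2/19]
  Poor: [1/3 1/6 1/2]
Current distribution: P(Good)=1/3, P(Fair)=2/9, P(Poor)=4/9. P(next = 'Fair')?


P(next=Fair) = Σᵢ P(now=i)×P(i→Fair)
= 1/3×9/19 + 2/9×9/19 + 4/9×1/6
= 3/19 + 2/19 + 2/27 = 173/513

P = 173/513 ≈ 0.3372


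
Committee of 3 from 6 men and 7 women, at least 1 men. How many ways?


Count by #men:
  1M,2W: C(6,1)×C(7,2)=126
  2M,1W: C(6,2)×C(7,1)=105
  3M,0W: C(6,3)×C(7,0)=20
Total = 251

251


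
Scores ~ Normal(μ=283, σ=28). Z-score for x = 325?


z = (x - μ)/σ = (325 - 283)/28 = 1.5

z = 1.5


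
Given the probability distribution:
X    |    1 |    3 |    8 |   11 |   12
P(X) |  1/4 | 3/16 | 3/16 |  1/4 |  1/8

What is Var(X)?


E[X] = 105/16
E[X²] = 995/16
Var(X) = E[X²] - (E[X])² = 995/16 - 11025/256 = 4895/256

Var(X) = 4895/256 ≈ 19.1211


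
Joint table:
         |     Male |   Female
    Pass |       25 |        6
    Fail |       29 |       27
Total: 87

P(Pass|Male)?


P(Pass|Male) = 25/(25+29) = 25/54

P = 25/54 ≈ 46.30%


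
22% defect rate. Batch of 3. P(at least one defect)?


P(all good) = (39/50)^3 = 59319/125000
P(≥1 defect) = 65681/125000

P = 65681/125000 ≈ 52.54%


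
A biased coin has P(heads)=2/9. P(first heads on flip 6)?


Geometric: P(X=6) = (1-p)^(k-1)×p = (7/9)^5×2/9 = 33614/531441

P(X=6) = 33614/531441 ≈ 6.33%


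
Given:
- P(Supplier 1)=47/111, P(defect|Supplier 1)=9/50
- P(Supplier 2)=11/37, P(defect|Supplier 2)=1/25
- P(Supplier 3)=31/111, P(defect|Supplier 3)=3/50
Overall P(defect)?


P(B) = Σ P(B|Aᵢ)×P(Aᵢ)
  9/50×47/111 = 141/1850
  1/25×11/37 = 11/925
  3/50×31/111 = 31/1850
Sum = 97/925

P(defect) = 97/925 ≈ 10.49%


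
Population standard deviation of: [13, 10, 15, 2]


Mean = 40/4 = 10
  (13-10)²=9
  (10-10)²=0
  (15-10)²=25
  (2-10)²=64
Σ(x-μ)² = 98
σ² = 98/4 = 49/2

σ = √(49/2) ≈ 4.9497


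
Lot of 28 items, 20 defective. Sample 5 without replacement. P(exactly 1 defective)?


Hypergeometric: C(20,1)×C(8,4)/C(28,5)
= 20×70/98280 = 5/351

P(X=1) = 5/351 ≈ 1.42%


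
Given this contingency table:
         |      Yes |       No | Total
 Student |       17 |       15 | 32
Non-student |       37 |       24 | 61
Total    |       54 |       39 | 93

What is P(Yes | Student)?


P(Yes | Student) = 17/(17+15) = 17/32

P(Yes|Student) = 17/32 ≈ 53.12%


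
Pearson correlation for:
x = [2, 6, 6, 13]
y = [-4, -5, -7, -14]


n=4, Σx=27, Σy=-30, Σxy=-262, Σx²=245, Σy²=286
r = (4×(-262) - 27×(-30))/√((4×245 - 27²)(4×286 - (-30)²))
= -238/√(251×244) = -238/√61244 ≈ -238/247.4753 ≈ -0.9617

r ≈ -0.9617


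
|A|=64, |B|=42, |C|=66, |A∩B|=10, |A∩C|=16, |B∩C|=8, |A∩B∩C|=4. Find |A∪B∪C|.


|A∪B∪C| = 64+42+66-10-16-8+4 = 142

|A∪B∪C| = 142


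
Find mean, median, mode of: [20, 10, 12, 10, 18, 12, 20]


Sorted: [10, 10, 12, 12, 18, 20, 20]
Mean = 102/7
Median = 12
Freq: {20: 2, 10: 2, 12: 2, 18: 1}
Mode: [10, 12, 20]

Mean=102/7, Median=12, Mode=[10, 12, 20]


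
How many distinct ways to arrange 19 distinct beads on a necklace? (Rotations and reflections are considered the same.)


Free circular arrangements: rotations and reflections both identified.
(n-1)!/2 = 18!/2 = 6402373705728000/2 = 3201186852864000

3201186852864000


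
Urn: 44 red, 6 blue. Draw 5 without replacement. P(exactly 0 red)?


Hypergeometric: C(44,0)×C(6,5)/C(50,5)
= 1×6/2118760 = 3/1059380

P(X=0) = 3/1059380 ≈ 0.00%


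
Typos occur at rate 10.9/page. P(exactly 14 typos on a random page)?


Poisson(λ=10.9): P(X=14) = e^(-λ)×λ^k/k!
= e^(-10.9) × 10.9^14 / 14!
≈ 1.8458234e-05 × 3.34172702724e+14 / 87178291200 ≈ 0.070754

P(X=14) ≈ 0.070754 ≈ 7.08%


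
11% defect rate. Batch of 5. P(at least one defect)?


P(all good) = (89/100)^5 = 5584059449/10000000000
P(≥1 defect) = 4415940551/10000000000

P = 4415940551/10000000000 ≈ 44.16%


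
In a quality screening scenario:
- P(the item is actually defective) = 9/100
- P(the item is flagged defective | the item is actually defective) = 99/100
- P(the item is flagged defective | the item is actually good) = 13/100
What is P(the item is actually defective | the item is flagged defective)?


Using Bayes' theorem:
P(A|B) = P(B|A)·P(A) / P(B)

P(the item is flagged defective) = 99/100 × 9/100 + 13/100 × 91/100
= 891/10000 + 1183/10000 = 1037/5000

P(the item is actually defective|the item is flagged defective) = (891/10000) / (1037/5000) = 891/2074

P(the item is actually defective|the item is flagged defective) = 891/2074 ≈ 42.96%


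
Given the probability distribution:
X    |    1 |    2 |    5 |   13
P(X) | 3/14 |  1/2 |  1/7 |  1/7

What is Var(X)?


E[X] = 53/14
E[X²] = 419/14
Var(X) = E[X²] - (E[X])² = 419/14 - 2809/196 = 3057/196

Var(X) = 3057/196 ≈ 15.5969


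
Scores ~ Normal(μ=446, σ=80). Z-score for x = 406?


z = (x - μ)/σ = (406 - 446)/80 = -0.5

z = -0.5


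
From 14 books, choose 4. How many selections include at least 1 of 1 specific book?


Complement: C(14,4) - C(13,4) = 1001 - 715 = 286

286


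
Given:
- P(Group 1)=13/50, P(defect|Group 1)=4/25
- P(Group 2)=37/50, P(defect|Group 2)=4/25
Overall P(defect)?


P(B) = Σ P(B|Aᵢ)×P(Aᵢ)
  4/25×13/50 = 26/625
  4/25×37/50 = 74/625
Sum = 4/25

P(defect) = 4/25 ≈ 16.00%


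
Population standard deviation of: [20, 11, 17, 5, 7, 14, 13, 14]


Mean = 101/8
  (20-101/8)²=3481/64
  (11-101/8)²=169/64
  (17-101/8)²=1225/64
  (5-101/8)²=3721/64
  (7-101/8)²=2025/64
  (14-101/8)²=121/64
  (13-101/8)²=9/64
  (14-101/8)²=121/64
Σ(x-μ)² = 1359/8
σ² = (1359/8)/8 = 1359/64

σ = √(1359/64) ≈ 4.6081


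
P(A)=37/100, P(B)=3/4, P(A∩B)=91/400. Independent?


P(A)×P(B) = 111/400
P(A∩B) = 91/400
Not equal → NOT independent

No, not independent


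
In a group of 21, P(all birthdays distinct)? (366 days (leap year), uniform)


P(all different) = Π(366-i)/366 for i=0..20
= (366/366)×(365/366)×...×(346/366)
= 0.557221

P ≈ 0.5572 ≈ 55.72%


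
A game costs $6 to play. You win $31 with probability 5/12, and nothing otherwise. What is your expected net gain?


E[gain] = (31-6)×5/12 + (-6)×7/12
= 125/12 - 7/2 = 83/12

Expected net gain = $83/12 ≈ $6.92


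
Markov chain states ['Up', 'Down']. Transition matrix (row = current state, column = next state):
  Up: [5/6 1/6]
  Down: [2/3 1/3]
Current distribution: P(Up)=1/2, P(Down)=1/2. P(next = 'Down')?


P(next=Down) = Σᵢ P(now=i)×P(i→Down)
= 1/2×1/6 + 1/2×1/3
= 1/12 + 1/6 = 1/4

P = 1/4 ≈ 0.2500


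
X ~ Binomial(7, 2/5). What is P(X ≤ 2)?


P(X ≤ 2) = Σ P(X=i) for i=0..2
P(X=0) = 2187/78125
P(X=1) = 10206/78125
P(X=2) = 20412/78125
Sum = 6561/15625

P(X ≤ 2) = 6561/15625 ≈ 41.99%


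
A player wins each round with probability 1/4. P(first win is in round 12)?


Geometric: P(X=12) = (1-p)^(k-1)×p = (3/4)^11×1/4 = 177147/16777216

P(X=12) = 177147/16777216 ≈ 1.06%


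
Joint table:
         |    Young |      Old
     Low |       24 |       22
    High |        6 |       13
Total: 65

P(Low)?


P(Low) = (24+22)/65 = 46/65

P(Low) = 46/65 ≈ 70.77%


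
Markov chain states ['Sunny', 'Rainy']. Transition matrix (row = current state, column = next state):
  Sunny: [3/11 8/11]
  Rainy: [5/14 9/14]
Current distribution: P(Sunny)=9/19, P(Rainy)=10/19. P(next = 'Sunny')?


P(next=Sunny) = Σᵢ P(now=i)×P(i→Sunny)
= 9/19×3/11 + 10/19×5/14
= 27/209 + 25/133 = 464/1463

P = 464/1463 ≈ 0.3172


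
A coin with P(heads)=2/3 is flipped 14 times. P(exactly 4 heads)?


Binomial: P(X=4) = C(14,4)×p^4×(1-p)^10
= 1001 × 16/81 × 1/59049 = 16016/4782969

P(X=4) = 16016/4782969 ≈ 0.33%


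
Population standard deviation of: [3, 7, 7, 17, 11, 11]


Mean = 56/6 = 28/3
  (3-28/3)²=361/9
  (7-28/3)²=49/9
  (7-28/3)²=49/9
  (17-28/3)²=529/9
  (11-28/3)²=25/9
  (11-28/3)²=25/9
Σ(x-μ)² = 346/3
σ² = (346/3)/6 = 173/9

σ = √(173/9) ≈ 4.3843


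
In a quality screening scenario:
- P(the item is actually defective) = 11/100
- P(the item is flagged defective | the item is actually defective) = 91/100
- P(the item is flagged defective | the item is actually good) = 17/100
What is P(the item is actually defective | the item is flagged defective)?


Using Bayes' theorem:
P(A|B) = P(B|A)·P(A) / P(B)

P(the item is flagged defective) = 91/100 × 11/100 + 17/100 × 89/100
= 1001/10000 + 1513/10000 = 1257/5000

P(the item is actually defective|the item is flagged defective) = (1001/10000) / (1257/5000) = 1001/2514

P(the item is actually defective|the item is flagged defective) = 1001/2514 ≈ 39.82%


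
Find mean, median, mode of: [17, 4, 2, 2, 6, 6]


Sorted: [2, 2, 4, 6, 6, 17]
Mean = 37/6
Median = 5
Freq: {17: 1, 4: 1, 2: 2, 6: 2}
Mode: [2, 6]

Mean=37/6, Median=5, Mode=[2, 6]


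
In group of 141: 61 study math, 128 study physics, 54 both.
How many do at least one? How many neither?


|A∪B| = 61+128-54 = 135
Neither = 141-135 = 6

At least one: 135; Neither: 6


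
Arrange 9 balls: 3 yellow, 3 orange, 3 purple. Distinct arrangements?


9!/(3!×3!×3!) = 1680

1680


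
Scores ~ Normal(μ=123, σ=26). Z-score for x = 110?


z = (x - μ)/σ = (110 - 123)/26 = -0.5

z = -0.5


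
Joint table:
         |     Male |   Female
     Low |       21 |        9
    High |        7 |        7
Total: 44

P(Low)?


P(Low) = (21+9)/44 = 30/44 = 15/22

P(Low) = 15/22 ≈ 68.18%


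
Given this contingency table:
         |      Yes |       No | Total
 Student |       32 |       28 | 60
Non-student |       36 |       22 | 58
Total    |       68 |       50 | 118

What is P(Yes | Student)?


P(Yes | Student) = 32/(32+28) = 32/60 = 8/15

P(Yes|Student) = 8/15 ≈ 53.33%


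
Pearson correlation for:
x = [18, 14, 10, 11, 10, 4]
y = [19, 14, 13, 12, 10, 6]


n=6, Σx=67, Σy=74, Σxy=924, Σx²=857, Σy²=1006
r = (6×924 - 67×74)/√((6×857 - 67²)(6×1006 - 74²))
= 586/√(653×560) = 586/√365680 ≈ 586/604.7148 ≈ 0.9691

r ≈ 0.9691


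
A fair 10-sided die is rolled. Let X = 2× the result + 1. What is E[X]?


E[die] = (1+10)/2 = 11/2
E[X] = 2×11/2 + 1 = 12

E[X] = 12


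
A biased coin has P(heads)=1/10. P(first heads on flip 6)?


Geometric: P(X=6) = (1-p)^(k-1)×p = (9/10)^5×1/10 = 59049/1000000

P(X=6) = 59049/1000000 ≈ 5.90%


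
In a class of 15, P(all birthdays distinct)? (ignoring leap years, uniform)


P(all different) = Π(365-i)/365 for i=0..14
= (365/365)×(364/365)×...×(351/365)
= 0.747099

P ≈ 0.7471 ≈ 74.71%


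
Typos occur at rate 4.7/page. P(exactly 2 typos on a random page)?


Poisson(λ=4.7): P(X=2) = e^(-λ)×λ^k/k!
= e^(-4.7) × 4.7^2 / 2!
≈ 0.009095277102 × 22.09 / 2 ≈ 0.100457

P(X=2) ≈ 0.100457 ≈ 10.05%


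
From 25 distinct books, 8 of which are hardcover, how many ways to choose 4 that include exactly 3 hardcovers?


Choose 3 of the 8 hardcovers and 1 of the other 17 books:
C(8,3)×C(17,1) = 56×17 = 952

952


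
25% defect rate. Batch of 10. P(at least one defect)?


P(all good) = (3/4)^10 = 59049/1048576
P(≥1 defect) = 989527/1048576

P = 989527/1048576 ≈ 94.37%


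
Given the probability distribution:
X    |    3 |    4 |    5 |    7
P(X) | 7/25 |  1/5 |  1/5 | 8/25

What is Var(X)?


E[X] = 122/25
E[X²] = 132/5
Var(X) = E[X²] - (E[X])² = 132/5 - 14884/625 = 1616/625

Var(X) = 1616/625 ≈ 2.5856


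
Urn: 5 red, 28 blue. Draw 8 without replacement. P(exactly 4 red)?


Hypergeometric: C(5,4)×C(28,4)/C(33,8)
= 5×20475/13884156 = 875/118668

P(X=4) = 875/118668 ≈ 0.74%


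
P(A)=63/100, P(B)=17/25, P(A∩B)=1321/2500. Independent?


P(A)×P(B) = 1071/2500
P(A∩B) = 1321/2500
Not equal → NOT independent

No, not independent


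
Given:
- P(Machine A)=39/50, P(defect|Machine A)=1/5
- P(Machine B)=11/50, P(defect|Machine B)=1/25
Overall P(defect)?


P(B) = Σ P(B|Aᵢ)×P(Aᵢ)
  1/5×39/50 = 39/250
  1/25×11/50 = 11/1250
Sum = 103/625

P(defect) = 103/625 ≈ 16.48%


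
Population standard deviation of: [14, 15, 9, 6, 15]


Mean = 59/5
  (14-59/5)²=121/25
  (15-59/5)²=256/25
  (9-59/5)²=196/25
  (6-59/5)²=841/25
  (15-59/5)²=256/25
Σ(x-μ)² = 334/5
σ² = (334/5)/5 = 334/25

σ = √(334/25) ≈ 3.6551


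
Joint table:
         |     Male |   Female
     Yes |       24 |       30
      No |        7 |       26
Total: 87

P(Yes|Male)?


P(Yes|Male) = 24/(24+7) = 24/31

P = 24/31 ≈ 77.42%


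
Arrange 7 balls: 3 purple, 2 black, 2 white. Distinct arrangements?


7!/(3!×2!×2!) = 210

210


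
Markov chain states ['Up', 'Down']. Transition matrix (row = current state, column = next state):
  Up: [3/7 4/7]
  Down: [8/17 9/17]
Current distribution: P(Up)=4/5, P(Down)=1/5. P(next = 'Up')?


P(next=Up) = Σᵢ P(now=i)×P(i→Up)
= 4/5×3/7 + 1/5×8/17
= 12/35 + 8/85 = 52/119

P = 52/119 ≈ 0.4370


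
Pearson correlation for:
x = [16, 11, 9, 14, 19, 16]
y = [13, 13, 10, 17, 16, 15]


n=6, Σx=85, Σy=84, Σxy=1223, Σx²=1271, Σy²=1208
r = (6×1223 - 85×84)/√((6×1271 - 85²)(6×1208 - 84²))
= 198/√(401×192) = 198/√76992 ≈ 198/277.4743 ≈ 0.7136

r ≈ 0.7136


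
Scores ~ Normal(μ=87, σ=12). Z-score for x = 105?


z = (x - μ)/σ = (105 - 87)/12 = 1.5

z = 1.5


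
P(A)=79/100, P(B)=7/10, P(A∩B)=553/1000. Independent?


P(A)×P(B) = 553/1000
P(A∩B) = 553/1000
Equal ✓ → Independent

Yes, independent


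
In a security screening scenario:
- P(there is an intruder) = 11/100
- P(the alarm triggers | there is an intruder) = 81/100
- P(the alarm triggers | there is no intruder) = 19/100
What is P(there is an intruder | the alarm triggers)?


Using Bayes' theorem:
P(A|B) = P(B|A)·P(A) / P(B)

P(the alarm triggers) = 81/100 × 11/100 + 19/100 × 89/100
= 891/10000 + 1691/10000 = 1291/5000

P(there is an intruder|the alarm triggers) = (891/10000) / (1291/5000) = 891/2582

P(there is an intruder|the alarm triggers) = 891/2582 ≈ 34.51%
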